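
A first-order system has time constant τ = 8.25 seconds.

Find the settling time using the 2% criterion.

For first-order system, 2% settling time ≈ 4τ = 4 × 8.25 = 33.0 s.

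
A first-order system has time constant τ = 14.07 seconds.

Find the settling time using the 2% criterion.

For first-order system, 2% settling time ≈ 4τ = 4 × 14.07 = 56.28 s.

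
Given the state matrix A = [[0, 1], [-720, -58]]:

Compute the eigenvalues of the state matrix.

det(A - λI) = λ² - (-58)λ + 720 = (λ - (-18))(λ - (-40)). Eigenvalues: -18, -40.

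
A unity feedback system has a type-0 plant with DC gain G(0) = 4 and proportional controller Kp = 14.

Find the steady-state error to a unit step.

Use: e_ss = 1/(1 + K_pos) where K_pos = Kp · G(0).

K_pos = Kp · G(0) = 14 × 4 = 56. e_ss = 1/(1 + 56) = 0.0175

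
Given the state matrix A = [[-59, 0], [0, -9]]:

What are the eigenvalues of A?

For diagonal matrix, eigenvalues are diagonal entries: λ₁ = -59, λ₂ = -9.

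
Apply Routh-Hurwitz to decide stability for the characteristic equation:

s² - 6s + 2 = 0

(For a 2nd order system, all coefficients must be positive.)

Coefficients: 1, -6, 2. b=-6 not positive, so system is unstable.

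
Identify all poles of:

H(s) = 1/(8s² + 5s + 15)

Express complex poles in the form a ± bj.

Discriminant = 5² - 4×8×15 = 25 - 480 = -455 < 0, so the poles are a complex conjugate pair s = (-5 ± j√455)/(2×8). Real part = -5/(2×8) = -5/16 = -0.3125; imaginary part = ±√455/(2×8) ≈ 1.3332. Poles: s = -0.3125 ± 1.3332j.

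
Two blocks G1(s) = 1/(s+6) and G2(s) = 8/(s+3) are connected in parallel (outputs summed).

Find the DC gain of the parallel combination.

Parallel: G_eq = G1 + G2. DC gain = G1(0) + G2(0) = 1/6 + 8/3 = 0.1667 + 2.6667 = 2.8333.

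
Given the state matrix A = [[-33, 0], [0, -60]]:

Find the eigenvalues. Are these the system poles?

For diagonal matrix, eigenvalues are diagonal entries: λ₁ = -33, λ₂ = -60. Eigenvalues of A = system poles.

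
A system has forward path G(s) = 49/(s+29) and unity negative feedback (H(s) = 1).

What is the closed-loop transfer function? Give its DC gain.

T(s) = G/(1+GH) = [49/(s+29)] / [1 + 49/(s+29)] = 49/(s+29+49) = 49/(s+78). DC gain = 49/78 = 0.6282.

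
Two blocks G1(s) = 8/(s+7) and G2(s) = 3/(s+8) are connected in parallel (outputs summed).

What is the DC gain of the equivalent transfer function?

Parallel: G_eq = G1 + G2. DC gain = G1(0) + G2(0) = 8/7 + 3/8 = 1.1429 + 0.375 = 1.5179.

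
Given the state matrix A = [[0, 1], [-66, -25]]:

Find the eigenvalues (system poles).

det(A - λI) = λ² - (-25)λ + 66 = (λ - (-22))(λ - (-3)). Eigenvalues: -22, -3.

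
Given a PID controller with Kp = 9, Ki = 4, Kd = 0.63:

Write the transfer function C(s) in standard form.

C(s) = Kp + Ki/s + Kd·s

Substituting values: C(s) = 9 + 4/s + 0.63s = (0.63s² + 9s + 4)/s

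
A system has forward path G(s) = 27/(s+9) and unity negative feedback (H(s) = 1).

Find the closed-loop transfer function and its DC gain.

T(s) = G/(1+GH) = [27/(s+9)] / [1 + 27/(s+9)] = 27/(s+9+27) = 27/(s+36). DC gain = 27/36 = 0.75.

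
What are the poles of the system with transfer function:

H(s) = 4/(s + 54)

Pole is where denominator = 0: s + 54 = 0, so s = -54.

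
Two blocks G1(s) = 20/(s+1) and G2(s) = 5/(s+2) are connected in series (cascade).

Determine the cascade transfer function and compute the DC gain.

Series: multiply transfer functions. G_eq = 20/(s+1) × 5/(s+2) = 100/((s+1)(s+2)). DC gain = 100/(1×2) = 50.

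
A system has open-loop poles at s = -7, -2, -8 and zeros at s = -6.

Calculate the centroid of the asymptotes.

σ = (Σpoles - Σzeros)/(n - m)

σ = (Σpoles - Σzeros)/(n - m) = (-17 - (-6))/(3 - 1) = -11/2 = -5.5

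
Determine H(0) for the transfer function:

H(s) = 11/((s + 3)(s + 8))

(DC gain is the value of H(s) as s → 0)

DC gain = H(0) = 11/(3 × 8) = 11/24 = 0.4583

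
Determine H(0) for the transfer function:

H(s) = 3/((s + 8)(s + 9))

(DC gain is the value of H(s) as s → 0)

DC gain = H(0) = 3/(8 × 9) = 3/72 = 0.0417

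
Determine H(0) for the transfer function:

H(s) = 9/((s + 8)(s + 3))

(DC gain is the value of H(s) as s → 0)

DC gain = H(0) = 9/(8 × 3) = 9/24 = 0.375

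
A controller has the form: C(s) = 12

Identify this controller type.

This is a Proportional (P) controller.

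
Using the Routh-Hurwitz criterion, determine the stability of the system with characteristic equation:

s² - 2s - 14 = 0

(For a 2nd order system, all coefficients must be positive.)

Coefficients: 1, -2, -14. b=-2, c=-14 not positive, so system is unstable.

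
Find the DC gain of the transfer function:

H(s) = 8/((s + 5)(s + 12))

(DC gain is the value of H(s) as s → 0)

DC gain = H(0) = 8/(5 × 12) = 8/60 = 0.1333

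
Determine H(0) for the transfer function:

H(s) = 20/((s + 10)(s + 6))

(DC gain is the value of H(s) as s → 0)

DC gain = H(0) = 20/(10 × 6) = 20/60 = 0.3333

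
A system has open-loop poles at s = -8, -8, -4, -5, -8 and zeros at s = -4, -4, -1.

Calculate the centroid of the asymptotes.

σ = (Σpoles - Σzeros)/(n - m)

σ = (Σpoles - Σzeros)/(n - m) = (-33 - (-9))/(5 - 3) = -24/2 = -12.0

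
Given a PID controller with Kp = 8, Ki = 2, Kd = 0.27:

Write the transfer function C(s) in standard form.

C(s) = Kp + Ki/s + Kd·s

Substituting values: C(s) = 8 + 2/s + 0.27s = (0.27s² + 8s + 2)/s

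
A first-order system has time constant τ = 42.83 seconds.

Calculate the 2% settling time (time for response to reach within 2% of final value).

For first-order system, 2% settling time ≈ 4τ = 4 × 42.83 = 171.32 s.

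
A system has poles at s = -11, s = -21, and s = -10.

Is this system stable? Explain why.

All poles are in the left half-plane. System is stable.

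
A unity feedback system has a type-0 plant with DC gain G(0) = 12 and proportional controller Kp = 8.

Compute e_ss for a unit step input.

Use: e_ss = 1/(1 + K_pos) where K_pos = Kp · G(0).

K_pos = Kp · G(0) = 8 × 12 = 96. e_ss = 1/(1 + 96) = 0.0103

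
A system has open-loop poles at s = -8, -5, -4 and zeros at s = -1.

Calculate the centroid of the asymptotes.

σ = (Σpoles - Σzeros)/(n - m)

σ = (Σpoles - Σzeros)/(n - m) = (-17 - (-1))/(3 - 1) = -16/2 = -8.0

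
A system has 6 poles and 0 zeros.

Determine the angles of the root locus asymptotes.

n - m = 6 - 0 = 6. Angles: θk = (2k + 1)·180°/6 = 30°, 90°, 150°, 210°, 270°, 330°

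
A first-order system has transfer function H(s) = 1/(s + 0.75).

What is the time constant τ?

For H(s) = 1/(s + 1/τ), the pole is at -1/τ = -0.75, so τ = 1/0.75 = 1.3333 s.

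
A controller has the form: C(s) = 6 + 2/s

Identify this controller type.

This is a Proportional-Integral (PI) controller.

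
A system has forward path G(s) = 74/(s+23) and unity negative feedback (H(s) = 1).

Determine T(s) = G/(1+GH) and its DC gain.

T(s) = G/(1+GH) = [74/(s+23)] / [1 + 74/(s+23)] = 74/(s+23+74) = 74/(s+97). DC gain = 74/97 = 0.7629.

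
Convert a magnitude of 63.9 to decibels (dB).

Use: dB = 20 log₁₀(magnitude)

dB = 20 log₁₀(63.9) = 36.1 dB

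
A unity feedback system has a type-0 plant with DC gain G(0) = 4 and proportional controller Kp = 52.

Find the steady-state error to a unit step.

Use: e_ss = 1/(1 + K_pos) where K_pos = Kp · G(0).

K_pos = Kp · G(0) = 52 × 4 = 208. e_ss = 1/(1 + 208) = 0.0048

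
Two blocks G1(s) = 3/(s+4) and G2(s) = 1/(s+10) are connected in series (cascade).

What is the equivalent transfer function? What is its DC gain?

Series: multiply transfer functions. G_eq = 3/(s+4) × 1/(s+10) = 3/((s+4)(s+10)). DC gain = 3/(4×10) = 0.075.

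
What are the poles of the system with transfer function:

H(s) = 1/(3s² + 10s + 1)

Discriminant = 10² - 4×3×1 = 100 - 12 = 88 > 0, so two distinct real poles. Using quadratic formula: s = (-10 ± √88)/(2×3) = (-10 ± √88)/6, with √88 ≈ 9.3808. s₁ ≈ -0.1032, s₂ ≈ -3.2301. Poles: s₁ = -0.1032, s₂ = -3.2301.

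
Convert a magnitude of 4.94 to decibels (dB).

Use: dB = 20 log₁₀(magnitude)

dB = 20 log₁₀(4.94) = 13.9 dB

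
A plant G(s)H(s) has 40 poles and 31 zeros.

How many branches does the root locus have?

Root locus has n branches where n = number of poles = 40.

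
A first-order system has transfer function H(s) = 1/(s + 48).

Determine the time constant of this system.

For H(s) = 1/(s + 1/τ), the pole is at -1/τ = -48, so τ = 1/48 = 0.0208 s.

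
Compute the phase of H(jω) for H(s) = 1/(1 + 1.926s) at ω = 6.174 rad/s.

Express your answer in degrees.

Phase = -arctan(ωτ) = -arctan(6.174 × 1.926) = -85.2°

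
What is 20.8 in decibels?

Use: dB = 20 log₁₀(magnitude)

dB = 20 log₁₀(20.8) = 26.4 dB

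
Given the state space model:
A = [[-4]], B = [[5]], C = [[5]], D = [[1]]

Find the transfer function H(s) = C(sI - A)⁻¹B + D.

(sI - A)⁻¹ = 1/(s + 4). H(s) = 5×5/(s + 4) + 1 = (s + 29)/(s + 4).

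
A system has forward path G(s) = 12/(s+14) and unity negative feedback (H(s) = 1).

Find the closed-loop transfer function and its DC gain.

T(s) = G/(1+GH) = [12/(s+14)] / [1 + 12/(s+14)] = 12/(s+14+12) = 12/(s+26). DC gain = 12/26 = 0.4615.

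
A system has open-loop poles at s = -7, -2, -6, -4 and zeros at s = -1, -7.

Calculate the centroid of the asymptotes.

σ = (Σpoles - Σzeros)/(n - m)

σ = (Σpoles - Σzeros)/(n - m) = (-19 - (-8))/(4 - 2) = -11/2 = -5.5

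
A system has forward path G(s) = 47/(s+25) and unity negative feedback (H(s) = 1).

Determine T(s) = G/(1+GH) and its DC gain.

T(s) = G/(1+GH) = [47/(s+25)] / [1 + 47/(s+25)] = 47/(s+25+47) = 47/(s+72). DC gain = 47/72 = 0.6528.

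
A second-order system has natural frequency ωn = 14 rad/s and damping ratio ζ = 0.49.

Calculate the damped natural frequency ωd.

ωd = ωn√(1 - ζ²) = 14√(1 - 0.49²) = 12.2 rad/s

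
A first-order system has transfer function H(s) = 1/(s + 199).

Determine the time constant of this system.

For H(s) = 1/(s + 1/τ), the pole is at -1/τ = -199, so τ = 1/199 = 0.0050 s.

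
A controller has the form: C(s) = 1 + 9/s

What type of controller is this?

This is a Proportional-Integral (PI) controller.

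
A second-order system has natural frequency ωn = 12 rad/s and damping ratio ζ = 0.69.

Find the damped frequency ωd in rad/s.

ωd = ωn√(1 - ζ²) = 12√(1 - 0.69²) = 8.69 rad/s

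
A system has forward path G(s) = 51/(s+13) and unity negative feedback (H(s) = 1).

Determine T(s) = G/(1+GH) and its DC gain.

T(s) = G/(1+GH) = [51/(s+13)] / [1 + 51/(s+13)] = 51/(s+13+51) = 51/(s+64). DC gain = 51/64 = 0.796875.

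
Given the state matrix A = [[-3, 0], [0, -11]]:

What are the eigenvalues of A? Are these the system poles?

For diagonal matrix, eigenvalues are diagonal entries: λ₁ = -3, λ₂ = -11. Eigenvalues of A = system poles.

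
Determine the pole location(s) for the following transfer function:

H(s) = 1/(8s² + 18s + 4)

Discriminant = 18² - 4×8×4 = 324 - 128 = 196 > 0, so two distinct real poles. Using quadratic formula: s = (-18 ± √196)/(2×8) = (-18 ± √196)/16, with √196 = 14. s₁ = -4/16 = -0.25, s₂ = -32/16 = -2. Poles: s₁ = -0.25, s₂ = -2.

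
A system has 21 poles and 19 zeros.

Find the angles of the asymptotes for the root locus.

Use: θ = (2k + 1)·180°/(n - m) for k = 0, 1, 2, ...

n - m = 21 - 19 = 2. Angles: θk = (2k + 1)·180°/2 = 90°, 270°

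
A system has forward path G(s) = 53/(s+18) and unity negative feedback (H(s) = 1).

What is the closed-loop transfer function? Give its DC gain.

T(s) = G/(1+GH) = [53/(s+18)] / [1 + 53/(s+18)] = 53/(s+18+53) = 53/(s+71). DC gain = 53/71 = 0.7465.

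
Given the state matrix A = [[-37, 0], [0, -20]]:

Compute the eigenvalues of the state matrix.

For diagonal matrix, eigenvalues are diagonal entries: λ₁ = -37, λ₂ = -20.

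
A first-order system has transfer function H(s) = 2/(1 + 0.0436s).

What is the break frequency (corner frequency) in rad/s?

Corner frequency = 1/τ = 1/0.0436 = 22.936 rad/s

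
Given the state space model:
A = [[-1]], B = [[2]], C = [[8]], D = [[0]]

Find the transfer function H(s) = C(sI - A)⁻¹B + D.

(sI - A)⁻¹ = 1/(s + 1). H(s) = 8 × 2/(s + 1) + 0 = 16/(s + 1).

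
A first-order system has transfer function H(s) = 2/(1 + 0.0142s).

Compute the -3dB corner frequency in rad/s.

Corner frequency = 1/τ = 1/0.0142 = 70.423 rad/s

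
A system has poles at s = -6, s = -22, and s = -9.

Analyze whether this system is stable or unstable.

All poles are in the left half-plane. System is stable.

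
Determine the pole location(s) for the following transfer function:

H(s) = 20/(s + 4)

Pole is where denominator = 0: s + 4 = 0, so s = -4.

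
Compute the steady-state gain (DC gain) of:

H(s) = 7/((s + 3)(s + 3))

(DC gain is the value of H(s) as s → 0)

DC gain = H(0) = 7/(3 × 3) = 7/9 = 0.7778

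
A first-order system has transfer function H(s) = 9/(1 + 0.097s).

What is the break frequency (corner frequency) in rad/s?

Corner frequency = 1/τ = 1/0.097 = 10.309 rad/s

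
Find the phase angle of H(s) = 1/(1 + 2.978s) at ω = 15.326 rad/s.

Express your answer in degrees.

Phase = -arctan(ωτ) = -arctan(15.326 × 2.978) = -88.7°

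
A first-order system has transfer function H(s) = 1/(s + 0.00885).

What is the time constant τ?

For H(s) = 1/(s + 1/τ), the pole is at -1/τ = -0.00885, so τ = 1/0.00885 = 113 s.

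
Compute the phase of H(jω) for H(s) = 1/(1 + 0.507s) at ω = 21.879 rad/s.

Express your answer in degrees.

Phase = -arctan(ωτ) = -arctan(21.879 × 0.507) = -84.8°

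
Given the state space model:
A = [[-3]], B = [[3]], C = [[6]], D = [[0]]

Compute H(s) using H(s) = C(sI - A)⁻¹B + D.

(sI - A)⁻¹ = 1/(s + 3). H(s) = 6 × 3/(s + 3) + 0 = 18/(s + 3).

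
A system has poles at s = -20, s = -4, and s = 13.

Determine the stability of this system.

Pole(s) at s = 13 are not in the left half-plane. System is unstable.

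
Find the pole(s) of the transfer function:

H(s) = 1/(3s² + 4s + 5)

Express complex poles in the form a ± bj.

Discriminant = 4² - 4×3×5 = 16 - 60 = -44 < 0, so the poles are a complex conjugate pair s = (-4 ± j√44)/(2×3). Real part = -4/(2×3) = -4/6 ≈ -0.6667; imaginary part = ±√44/(2×3) ≈ 1.1055. Poles: s = -0.6667 ± 1.1055j.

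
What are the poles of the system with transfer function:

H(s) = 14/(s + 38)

Pole is where denominator = 0: s + 38 = 0, so s = -38.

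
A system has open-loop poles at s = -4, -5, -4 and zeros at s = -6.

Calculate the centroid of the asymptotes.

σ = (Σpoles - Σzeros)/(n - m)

σ = (Σpoles - Σzeros)/(n - m) = (-13 - (-6))/(3 - 1) = -7/2 = -3.5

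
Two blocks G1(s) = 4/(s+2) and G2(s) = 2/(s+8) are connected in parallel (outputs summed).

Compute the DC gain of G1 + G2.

Parallel: G_eq = G1 + G2. DC gain = G1(0) + G2(0) = 4/2 + 2/8 = 2 + 0.25 = 2.25.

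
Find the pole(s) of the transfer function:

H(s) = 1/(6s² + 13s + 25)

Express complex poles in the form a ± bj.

Discriminant = 13² - 4×6×25 = 169 - 600 = -431 < 0, so the poles are a complex conjugate pair s = (-13 ± j√431)/(2×6). Real part = -13/(2×6) = -13/12 ≈ -1.0833; imaginary part = ±√431/(2×6) ≈ 1.7300. Poles: s = -1.0833 ± 1.7300j.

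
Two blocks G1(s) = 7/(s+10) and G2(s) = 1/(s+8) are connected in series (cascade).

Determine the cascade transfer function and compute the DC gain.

Series: multiply transfer functions. G_eq = 7/(s+10) × 1/(s+8) = 7/((s+10)(s+8)). DC gain = 7/(10×8) = 0.0875.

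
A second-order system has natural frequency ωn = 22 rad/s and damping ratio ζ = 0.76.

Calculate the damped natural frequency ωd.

ωd = ωn√(1 - ζ²) = 22√(1 - 0.76²) = 14.3 rad/s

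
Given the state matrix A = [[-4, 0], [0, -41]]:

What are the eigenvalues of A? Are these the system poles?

For diagonal matrix, eigenvalues are diagonal entries: λ₁ = -4, λ₂ = -41. Eigenvalues of A = system poles.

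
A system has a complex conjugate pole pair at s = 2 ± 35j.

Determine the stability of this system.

Real part of poles is 2 (> 0, right half-plane). Unstable.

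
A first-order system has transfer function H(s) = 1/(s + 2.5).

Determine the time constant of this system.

For H(s) = 1/(s + 1/τ), the pole is at -1/τ = -2.5, so τ = 1/2.5 = 0.4 s.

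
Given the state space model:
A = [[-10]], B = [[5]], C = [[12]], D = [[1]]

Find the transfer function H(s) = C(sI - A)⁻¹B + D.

(sI - A)⁻¹ = 1/(s + 10). H(s) = 12×5/(s + 10) + 1 = (s + 70)/(s + 10).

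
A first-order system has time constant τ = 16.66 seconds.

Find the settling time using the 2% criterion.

For first-order system, 2% settling time ≈ 4τ = 4 × 16.66 = 66.64 s.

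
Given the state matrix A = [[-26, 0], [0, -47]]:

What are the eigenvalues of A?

For diagonal matrix, eigenvalues are diagonal entries: λ₁ = -26, λ₂ = -47.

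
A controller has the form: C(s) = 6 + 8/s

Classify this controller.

This is a Proportional-Integral (PI) controller.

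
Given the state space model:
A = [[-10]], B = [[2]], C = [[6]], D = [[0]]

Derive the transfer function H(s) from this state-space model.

(sI - A)⁻¹ = 1/(s + 10). H(s) = 6 × 2/(s + 10) + 0 = 12/(s + 10).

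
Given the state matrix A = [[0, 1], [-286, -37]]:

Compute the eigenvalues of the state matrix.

det(A - λI) = λ² - (-37)λ + 286 = (λ - (-26))(λ - (-11)). Eigenvalues: -26, -11.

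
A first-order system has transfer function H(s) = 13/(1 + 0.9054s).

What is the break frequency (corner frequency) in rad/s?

Corner frequency = 1/τ = 1/0.9054 = 1.104 rad/s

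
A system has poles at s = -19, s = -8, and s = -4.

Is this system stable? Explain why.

All poles are in the left half-plane. System is stable.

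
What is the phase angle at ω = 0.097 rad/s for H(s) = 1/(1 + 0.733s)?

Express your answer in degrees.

Phase = -arctan(ωτ) = -arctan(0.097 × 0.733) = -4.1°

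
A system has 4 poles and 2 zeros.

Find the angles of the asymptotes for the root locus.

n - m = 4 - 2 = 2. Angles: θk = (2k + 1)·180°/2 = 90°, 270°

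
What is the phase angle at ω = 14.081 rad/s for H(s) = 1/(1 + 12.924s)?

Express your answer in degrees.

Phase = -arctan(ωτ) = -arctan(14.081 × 12.924) = -89.7°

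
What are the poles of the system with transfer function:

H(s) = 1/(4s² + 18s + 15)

Discriminant = 18² - 4×4×15 = 324 - 240 = 84 > 0, so two distinct real poles. Using quadratic formula: s = (-18 ± √84)/(2×4) = (-18 ± √84)/8, with √84 ≈ 9.1652. s₁ ≈ -1.1044, s₂ ≈ -3.3956. Poles: s₁ = -1.1044, s₂ = -3.3956.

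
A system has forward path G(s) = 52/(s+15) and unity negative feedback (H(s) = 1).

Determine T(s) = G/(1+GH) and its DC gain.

T(s) = G/(1+GH) = [52/(s+15)] / [1 + 52/(s+15)] = 52/(s+15+52) = 52/(s+67). DC gain = 52/67 = 0.7761.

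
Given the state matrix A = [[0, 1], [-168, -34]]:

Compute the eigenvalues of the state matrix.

det(A - λI) = λ² - (-34)λ + 168 = (λ - (-28))(λ - (-6)). Eigenvalues: -28, -6.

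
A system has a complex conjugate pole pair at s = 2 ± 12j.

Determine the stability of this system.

Real part of poles is 2 (> 0, right half-plane). Unstable.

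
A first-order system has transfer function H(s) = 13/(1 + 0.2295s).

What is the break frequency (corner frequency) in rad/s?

Corner frequency = 1/τ = 1/0.2295 = 4.357 rad/s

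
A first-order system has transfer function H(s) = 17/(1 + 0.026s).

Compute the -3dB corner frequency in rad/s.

Corner frequency = 1/τ = 1/0.026 = 38.462 rad/s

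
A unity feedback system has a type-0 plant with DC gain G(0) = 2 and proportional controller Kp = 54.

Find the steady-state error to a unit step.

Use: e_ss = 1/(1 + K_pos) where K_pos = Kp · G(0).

K_pos = Kp · G(0) = 54 × 2 = 108. e_ss = 1/(1 + 108) = 0.0092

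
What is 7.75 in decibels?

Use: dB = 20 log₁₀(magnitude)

dB = 20 log₁₀(7.75) = 17.8 dB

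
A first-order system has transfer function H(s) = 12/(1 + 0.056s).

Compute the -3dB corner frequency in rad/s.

Corner frequency = 1/τ = 1/0.056 = 17.857 rad/s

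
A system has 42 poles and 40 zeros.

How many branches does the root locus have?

Root locus has n branches where n = number of poles = 42.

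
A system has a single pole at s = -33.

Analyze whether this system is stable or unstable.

Pole at s = -33 is in the left half-plane. Stable.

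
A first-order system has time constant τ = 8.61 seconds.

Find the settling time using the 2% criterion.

For first-order system, 2% settling time ≈ 4τ = 4 × 8.61 = 34.44 s.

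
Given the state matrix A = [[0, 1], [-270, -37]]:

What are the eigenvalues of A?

det(A - λI) = λ² - (-37)λ + 270 = (λ - (-10))(λ - (-27)). Eigenvalues: -10, -27.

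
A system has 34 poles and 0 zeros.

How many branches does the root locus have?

Root locus has n branches where n = number of poles = 34.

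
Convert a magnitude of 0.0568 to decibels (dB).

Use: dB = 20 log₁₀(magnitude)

dB = 20 log₁₀(0.0568) = -24.9 dB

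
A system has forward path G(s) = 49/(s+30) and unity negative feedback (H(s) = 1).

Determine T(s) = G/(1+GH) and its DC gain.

T(s) = G/(1+GH) = [49/(s+30)] / [1 + 49/(s+30)] = 49/(s+30+49) = 49/(s+79). DC gain = 49/79 = 0.6203.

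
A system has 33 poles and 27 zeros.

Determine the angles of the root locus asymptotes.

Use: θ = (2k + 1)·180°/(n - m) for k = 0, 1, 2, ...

n - m = 33 - 27 = 6. Angles: θk = (2k + 1)·180°/6 = 30°, 90°, 150°, 210°, 270°, 330°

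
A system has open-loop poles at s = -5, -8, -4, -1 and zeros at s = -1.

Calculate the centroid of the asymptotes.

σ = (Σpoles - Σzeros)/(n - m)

σ = (Σpoles - Σzeros)/(n - m) = (-18 - (-1))/(4 - 1) = -17/3 = -5.67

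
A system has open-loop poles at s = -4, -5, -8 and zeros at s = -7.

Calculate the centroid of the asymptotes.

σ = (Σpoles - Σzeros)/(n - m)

σ = (Σpoles - Σzeros)/(n - m) = (-17 - (-7))/(3 - 1) = -10/2 = -5.0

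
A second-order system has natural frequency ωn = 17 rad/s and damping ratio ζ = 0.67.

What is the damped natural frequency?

ωd = ωn√(1 - ζ²) = 17√(1 - 0.67²) = 12.62 rad/s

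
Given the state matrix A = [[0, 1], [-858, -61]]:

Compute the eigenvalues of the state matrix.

det(A - λI) = λ² - (-61)λ + 858 = (λ - (-39))(λ - (-22)). Eigenvalues: -39, -22.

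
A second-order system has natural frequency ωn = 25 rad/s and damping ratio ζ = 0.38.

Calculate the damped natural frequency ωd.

ωd = ωn√(1 - ζ²) = 25√(1 - 0.38²) = 23.12 rad/s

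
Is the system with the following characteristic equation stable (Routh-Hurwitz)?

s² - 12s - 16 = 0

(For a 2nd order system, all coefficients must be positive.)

Coefficients: 1, -12, -16. b=-12, c=-16 not positive, so system is unstable.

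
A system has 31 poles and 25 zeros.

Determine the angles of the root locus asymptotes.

n - m = 31 - 25 = 6. Angles: θk = (2k + 1)·180°/6 = 30°, 90°, 150°, 210°, 270°, 330°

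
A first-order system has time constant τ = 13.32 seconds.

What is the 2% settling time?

For first-order system, 2% settling time ≈ 4τ = 4 × 13.32 = 53.28 s.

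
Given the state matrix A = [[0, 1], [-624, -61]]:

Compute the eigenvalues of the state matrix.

det(A - λI) = λ² - (-61)λ + 624 = (λ - (-13))(λ - (-48)). Eigenvalues: -13, -48.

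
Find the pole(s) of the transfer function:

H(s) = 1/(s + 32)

Pole is where denominator = 0: s + 32 = 0, so s = -32.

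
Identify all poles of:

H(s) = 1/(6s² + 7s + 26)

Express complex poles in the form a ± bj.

Discriminant = 7² - 4×6×26 = 49 - 624 = -575 < 0, so the poles are a complex conjugate pair s = (-7 ± j√575)/(2×6). Real part = -7/(2×6) = -7/12 ≈ -0.5833; imaginary part = ±√575/(2×6) ≈ 1.9983. Poles: s = -0.5833 ± 1.9983j.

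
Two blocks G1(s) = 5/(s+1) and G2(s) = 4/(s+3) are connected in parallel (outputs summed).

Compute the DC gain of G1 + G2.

Parallel: G_eq = G1 + G2. DC gain = G1(0) + G2(0) = 5/1 + 4/3 = 5 + 1.3333 = 6.3333.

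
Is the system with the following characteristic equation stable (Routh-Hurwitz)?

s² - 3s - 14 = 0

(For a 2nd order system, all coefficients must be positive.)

Coefficients: 1, -3, -14. b=-3, c=-14 not positive, so system is unstable.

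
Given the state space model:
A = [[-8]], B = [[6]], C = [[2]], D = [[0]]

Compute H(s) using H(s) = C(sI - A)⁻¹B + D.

(sI - A)⁻¹ = 1/(s + 8). H(s) = 2 × 6/(s + 8) + 0 = 12/(s + 8).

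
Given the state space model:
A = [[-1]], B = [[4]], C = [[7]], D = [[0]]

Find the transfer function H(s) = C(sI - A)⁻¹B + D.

(sI - A)⁻¹ = 1/(s + 1). H(s) = 7 × 4/(s + 1) + 0 = 28/(s + 1).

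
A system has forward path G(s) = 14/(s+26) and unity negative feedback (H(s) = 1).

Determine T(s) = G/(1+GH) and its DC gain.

T(s) = G/(1+GH) = [14/(s+26)] / [1 + 14/(s+26)] = 14/(s+26+14) = 14/(s+40). DC gain = 14/40 = 0.35.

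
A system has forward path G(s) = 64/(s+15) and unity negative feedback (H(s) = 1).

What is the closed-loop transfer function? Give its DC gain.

T(s) = G/(1+GH) = [64/(s+15)] / [1 + 64/(s+15)] = 64/(s+15+64) = 64/(s+79). DC gain = 64/79 = 0.8101.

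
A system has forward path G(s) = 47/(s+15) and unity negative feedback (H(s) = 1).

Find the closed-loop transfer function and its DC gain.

T(s) = G/(1+GH) = [47/(s+15)] / [1 + 47/(s+15)] = 47/(s+15+47) = 47/(s+62). DC gain = 47/62 = 0.7581.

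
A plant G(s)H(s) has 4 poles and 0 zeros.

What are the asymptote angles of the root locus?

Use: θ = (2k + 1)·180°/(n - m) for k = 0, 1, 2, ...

n - m = 4 - 0 = 4. Angles: θk = (2k + 1)·180°/4 = 45°, 135°, 225°, 315°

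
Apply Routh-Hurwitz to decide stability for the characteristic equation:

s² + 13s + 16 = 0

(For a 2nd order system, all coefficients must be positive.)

Coefficients: 1, 13, 16. All positive, so system is stable.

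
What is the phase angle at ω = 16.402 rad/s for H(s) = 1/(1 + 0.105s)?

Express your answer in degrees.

Phase = -arctan(ωτ) = -arctan(16.402 × 0.105) = -59.9°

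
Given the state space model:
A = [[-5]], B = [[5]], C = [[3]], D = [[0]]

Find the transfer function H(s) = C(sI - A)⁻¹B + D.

(sI - A)⁻¹ = 1/(s + 5). H(s) = 3 × 5/(s + 5) + 0 = 15/(s + 5).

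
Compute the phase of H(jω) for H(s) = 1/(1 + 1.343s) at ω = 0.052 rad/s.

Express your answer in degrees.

Phase = -arctan(ωτ) = -arctan(0.052 × 1.343) = -4.0°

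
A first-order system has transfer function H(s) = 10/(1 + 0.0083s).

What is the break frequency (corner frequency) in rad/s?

Corner frequency = 1/τ = 1/0.0083 = 120.482 rad/s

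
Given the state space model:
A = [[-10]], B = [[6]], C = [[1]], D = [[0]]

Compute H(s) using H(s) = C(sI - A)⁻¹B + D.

(sI - A)⁻¹ = 1/(s + 10). H(s) = 1 × 6/(s + 10) + 0 = 6/(s + 10).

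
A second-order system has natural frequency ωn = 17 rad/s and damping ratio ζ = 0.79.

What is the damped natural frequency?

ωd = ωn√(1 - ζ²) = 17√(1 - 0.79²) = 10.42 rad/s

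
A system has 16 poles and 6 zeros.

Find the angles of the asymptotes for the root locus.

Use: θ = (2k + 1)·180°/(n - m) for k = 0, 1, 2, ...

n - m = 16 - 6 = 10. Angles: θk = (2k + 1)·180°/10 = 18°, 54°, 90°, 126°, 162°, 198°, 234°, 270°, 306°, 342°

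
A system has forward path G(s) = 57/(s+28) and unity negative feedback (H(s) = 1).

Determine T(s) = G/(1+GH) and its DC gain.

T(s) = G/(1+GH) = [57/(s+28)] / [1 + 57/(s+28)] = 57/(s+28+57) = 57/(s+85). DC gain = 57/85 = 0.6706.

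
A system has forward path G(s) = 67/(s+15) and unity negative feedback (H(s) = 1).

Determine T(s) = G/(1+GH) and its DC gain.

T(s) = G/(1+GH) = [67/(s+15)] / [1 + 67/(s+15)] = 67/(s+15+67) = 67/(s+82). DC gain = 67/82 = 0.8171.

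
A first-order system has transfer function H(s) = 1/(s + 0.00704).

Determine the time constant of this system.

For H(s) = 1/(s + 1/τ), the pole is at -1/τ = -0.00704, so τ = 1/0.00704 = 142 s.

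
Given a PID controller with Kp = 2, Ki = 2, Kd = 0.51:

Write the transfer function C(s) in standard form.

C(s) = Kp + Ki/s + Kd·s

Substituting values: C(s) = 2 + 2/s + 0.51s = (0.51s² + 2s + 2)/s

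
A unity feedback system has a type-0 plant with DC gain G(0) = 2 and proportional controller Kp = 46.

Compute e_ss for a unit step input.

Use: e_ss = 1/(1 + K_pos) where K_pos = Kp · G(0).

K_pos = Kp · G(0) = 46 × 2 = 92. e_ss = 1/(1 + 92) = 0.0108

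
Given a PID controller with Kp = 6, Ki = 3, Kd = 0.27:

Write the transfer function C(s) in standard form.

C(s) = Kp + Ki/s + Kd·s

Substituting values: C(s) = 6 + 3/s + 0.27s = (0.27s² + 6s + 3)/s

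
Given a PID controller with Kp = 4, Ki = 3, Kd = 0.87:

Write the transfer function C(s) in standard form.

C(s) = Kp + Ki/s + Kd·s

Substituting values: C(s) = 4 + 3/s + 0.87s = (0.87s² + 4s + 3)/s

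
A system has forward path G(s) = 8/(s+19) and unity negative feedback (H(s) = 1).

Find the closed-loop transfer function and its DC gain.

T(s) = G/(1+GH) = [8/(s+19)] / [1 + 8/(s+19)] = 8/(s+19+8) = 8/(s+27). DC gain = 8/27 = 0.2963.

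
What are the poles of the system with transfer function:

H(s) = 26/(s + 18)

Pole is where denominator = 0: s + 18 = 0, so s = -18.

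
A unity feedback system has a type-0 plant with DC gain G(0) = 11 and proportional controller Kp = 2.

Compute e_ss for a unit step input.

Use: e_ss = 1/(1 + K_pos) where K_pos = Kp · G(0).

K_pos = Kp · G(0) = 2 × 11 = 22. e_ss = 1/(1 + 22) = 0.0435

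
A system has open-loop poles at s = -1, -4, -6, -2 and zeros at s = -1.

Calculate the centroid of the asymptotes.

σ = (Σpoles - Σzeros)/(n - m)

σ = (Σpoles - Σzeros)/(n - m) = (-13 - (-1))/(4 - 1) = -12/3 = -4.0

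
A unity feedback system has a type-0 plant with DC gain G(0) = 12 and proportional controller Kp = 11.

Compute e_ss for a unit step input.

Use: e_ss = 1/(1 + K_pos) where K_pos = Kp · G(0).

K_pos = Kp · G(0) = 11 × 12 = 132. e_ss = 1/(1 + 132) = 0.0075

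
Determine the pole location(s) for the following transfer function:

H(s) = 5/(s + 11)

Pole is where denominator = 0: s + 11 = 0, so s = -11.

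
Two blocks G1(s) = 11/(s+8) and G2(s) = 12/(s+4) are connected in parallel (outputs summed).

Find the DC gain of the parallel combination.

Parallel: G_eq = G1 + G2. DC gain = G1(0) + G2(0) = 11/8 + 12/4 = 1.375 + 3 = 4.375.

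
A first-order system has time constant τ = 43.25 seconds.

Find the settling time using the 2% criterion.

For first-order system, 2% settling time ≈ 4τ = 4 × 43.25 = 173.0 s.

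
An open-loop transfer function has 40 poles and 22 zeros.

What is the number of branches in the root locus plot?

Root locus has n branches where n = number of poles = 40.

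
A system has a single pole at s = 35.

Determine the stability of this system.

Pole at s = 35 is in the right half-plane. Unstable.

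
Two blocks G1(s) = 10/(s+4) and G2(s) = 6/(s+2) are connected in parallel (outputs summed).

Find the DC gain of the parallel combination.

Parallel: G_eq = G1 + G2. DC gain = G1(0) + G2(0) = 10/4 + 6/2 = 2.5 + 3 = 5.5.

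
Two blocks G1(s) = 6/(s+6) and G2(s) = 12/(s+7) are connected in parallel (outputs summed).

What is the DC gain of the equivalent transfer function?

Parallel: G_eq = G1 + G2. DC gain = G1(0) + G2(0) = 6/6 + 12/7 = 1 + 1.7143 = 2.7143.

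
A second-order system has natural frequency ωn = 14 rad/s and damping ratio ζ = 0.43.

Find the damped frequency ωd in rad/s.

ωd = ωn√(1 - ζ²) = 14√(1 - 0.43²) = 12.64 rad/s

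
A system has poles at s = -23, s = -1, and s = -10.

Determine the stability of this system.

All poles are in the left half-plane. System is stable.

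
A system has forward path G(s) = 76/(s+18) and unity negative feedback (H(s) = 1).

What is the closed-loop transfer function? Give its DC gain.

T(s) = G/(1+GH) = [76/(s+18)] / [1 + 76/(s+18)] = 76/(s+18+76) = 76/(s+94). DC gain = 76/94 = 0.8085.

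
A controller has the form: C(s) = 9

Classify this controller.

This is a Proportional (P) controller.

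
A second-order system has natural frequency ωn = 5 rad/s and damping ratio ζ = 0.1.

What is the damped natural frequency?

ωd = ωn√(1 - ζ²) = 5√(1 - 0.1²) = 4.97 rad/s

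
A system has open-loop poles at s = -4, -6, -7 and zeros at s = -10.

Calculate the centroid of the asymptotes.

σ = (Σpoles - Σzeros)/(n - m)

σ = (Σpoles - Σzeros)/(n - m) = (-17 - (-10))/(3 - 1) = -7/2 = -3.5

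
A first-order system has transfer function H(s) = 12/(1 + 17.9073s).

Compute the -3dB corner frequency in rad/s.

Corner frequency = 1/τ = 1/17.9073 = 0.056 rad/s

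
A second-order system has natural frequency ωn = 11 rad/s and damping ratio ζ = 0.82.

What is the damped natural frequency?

ωd = ωn√(1 - ζ²) = 11√(1 - 0.82²) = 6.3 rad/s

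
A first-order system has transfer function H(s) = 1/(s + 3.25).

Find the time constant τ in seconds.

For H(s) = 1/(s + 1/τ), the pole is at -1/τ = -3.25, so τ = 1/3.25 = 0.3077 s.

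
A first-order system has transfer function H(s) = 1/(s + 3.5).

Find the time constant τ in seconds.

For H(s) = 1/(s + 1/τ), the pole is at -1/τ = -3.5, so τ = 1/3.5 = 0.2857 s.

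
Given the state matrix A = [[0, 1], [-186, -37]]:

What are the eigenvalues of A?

det(A - λI) = λ² - (-37)λ + 186 = (λ - (-6))(λ - (-31)). Eigenvalues: -6, -31.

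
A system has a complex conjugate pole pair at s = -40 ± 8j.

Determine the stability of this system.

Real part of poles is -40 (< 0, left half-plane). Stable.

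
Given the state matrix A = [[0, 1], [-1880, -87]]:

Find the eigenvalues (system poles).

det(A - λI) = λ² - (-87)λ + 1880 = (λ - (-40))(λ - (-47)). Eigenvalues: -40, -47.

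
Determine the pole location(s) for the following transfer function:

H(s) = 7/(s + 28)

Pole is where denominator = 0: s + 28 = 0, so s = -28.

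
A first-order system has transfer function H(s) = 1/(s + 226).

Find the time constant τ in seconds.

For H(s) = 1/(s + 1/τ), the pole is at -1/τ = -226, so τ = 1/226 = 0.0044 s.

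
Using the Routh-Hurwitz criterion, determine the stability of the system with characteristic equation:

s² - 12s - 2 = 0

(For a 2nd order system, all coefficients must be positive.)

Coefficients: 1, -12, -2. b=-12, c=-2 not positive, so system is unstable.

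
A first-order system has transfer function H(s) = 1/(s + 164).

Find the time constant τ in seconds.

For H(s) = 1/(s + 1/τ), the pole is at -1/τ = -164, so τ = 1/164 = 0.0061 s.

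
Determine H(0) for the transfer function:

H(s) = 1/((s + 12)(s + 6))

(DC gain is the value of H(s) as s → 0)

DC gain = H(0) = 1/(12 × 6) = 1/72 = 0.0139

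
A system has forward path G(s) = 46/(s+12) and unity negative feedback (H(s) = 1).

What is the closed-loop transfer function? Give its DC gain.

T(s) = G/(1+GH) = [46/(s+12)] / [1 + 46/(s+12)] = 46/(s+12+46) = 46/(s+58). DC gain = 46/58 = 0.7931.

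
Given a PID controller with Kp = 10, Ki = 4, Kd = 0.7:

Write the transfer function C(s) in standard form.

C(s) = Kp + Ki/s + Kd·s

Substituting values: C(s) = 10 + 4/s + 0.7s = (0.7s² + 10s + 4)/s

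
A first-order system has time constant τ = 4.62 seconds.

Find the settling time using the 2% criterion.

For first-order system, 2% settling time ≈ 4τ = 4 × 4.62 = 18.48 s.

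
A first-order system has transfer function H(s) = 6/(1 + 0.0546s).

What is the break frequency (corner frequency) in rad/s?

Corner frequency = 1/τ = 1/0.0546 = 18.315 rad/s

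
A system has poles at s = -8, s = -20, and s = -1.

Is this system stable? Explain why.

All poles are in the left half-plane. System is stable.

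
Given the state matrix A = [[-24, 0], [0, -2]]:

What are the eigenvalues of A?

For diagonal matrix, eigenvalues are diagonal entries: λ₁ = -24, λ₂ = -2.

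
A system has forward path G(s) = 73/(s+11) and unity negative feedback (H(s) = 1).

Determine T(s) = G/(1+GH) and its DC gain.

T(s) = G/(1+GH) = [73/(s+11)] / [1 + 73/(s+11)] = 73/(s+11+73) = 73/(s+84). DC gain = 73/84 = 0.8690.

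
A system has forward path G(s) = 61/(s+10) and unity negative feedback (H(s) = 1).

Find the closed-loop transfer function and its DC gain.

T(s) = G/(1+GH) = [61/(s+10)] / [1 + 61/(s+10)] = 61/(s+10+61) = 61/(s+71). DC gain = 61/71 = 0.8592.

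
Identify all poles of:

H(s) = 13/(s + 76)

Pole is where denominator = 0: s + 76 = 0, so s = -76.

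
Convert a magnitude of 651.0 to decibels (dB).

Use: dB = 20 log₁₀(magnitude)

dB = 20 log₁₀(651.0) = 56.3 dB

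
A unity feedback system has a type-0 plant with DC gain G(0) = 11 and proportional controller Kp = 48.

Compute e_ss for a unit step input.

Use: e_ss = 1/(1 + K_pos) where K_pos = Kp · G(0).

K_pos = Kp · G(0) = 48 × 11 = 528. e_ss = 1/(1 + 528) = 0.0019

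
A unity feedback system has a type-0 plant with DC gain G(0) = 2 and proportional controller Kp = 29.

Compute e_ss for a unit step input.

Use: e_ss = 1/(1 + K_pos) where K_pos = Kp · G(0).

K_pos = Kp · G(0) = 29 × 2 = 58. e_ss = 1/(1 + 58) = 0.0169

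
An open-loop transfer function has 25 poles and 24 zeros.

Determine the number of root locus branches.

Root locus has n branches where n = number of poles = 25.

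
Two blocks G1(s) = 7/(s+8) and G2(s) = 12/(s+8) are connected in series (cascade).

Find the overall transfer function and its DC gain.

Series: multiply transfer functions. G_eq = 7/(s+8) × 12/(s+8) = 84/((s+8)(s+8)). DC gain = 84/(8×8) = 1.3125.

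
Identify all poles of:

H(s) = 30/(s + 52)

Pole is where denominator = 0: s + 52 = 0, so s = -52.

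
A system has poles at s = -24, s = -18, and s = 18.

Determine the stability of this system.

Pole(s) at s = 18 are not in the left half-plane. System is unstable.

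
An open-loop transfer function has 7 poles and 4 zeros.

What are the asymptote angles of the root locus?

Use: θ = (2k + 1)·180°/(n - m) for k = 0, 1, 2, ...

n - m = 7 - 4 = 3. Angles: θk = (2k + 1)·180°/3 = 60°, 180°, 300°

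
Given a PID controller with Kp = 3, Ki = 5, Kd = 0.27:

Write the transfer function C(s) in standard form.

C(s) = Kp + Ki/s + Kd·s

Substituting values: C(s) = 3 + 5/s + 0.27s = (0.27s² + 3s + 5)/s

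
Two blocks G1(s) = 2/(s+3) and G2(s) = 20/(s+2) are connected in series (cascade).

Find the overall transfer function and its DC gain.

Series: multiply transfer functions. G_eq = 2/(s+3) × 20/(s+2) = 40/((s+3)(s+2)). DC gain = 40/(3×2) = 6.6667.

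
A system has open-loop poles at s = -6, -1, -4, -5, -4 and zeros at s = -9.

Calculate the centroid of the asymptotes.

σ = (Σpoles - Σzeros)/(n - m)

σ = (Σpoles - Σzeros)/(n - m) = (-20 - (-9))/(5 - 1) = -11/4 = -2.75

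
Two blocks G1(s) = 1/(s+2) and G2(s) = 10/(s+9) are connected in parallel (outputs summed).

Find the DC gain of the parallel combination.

Parallel: G_eq = G1 + G2. DC gain = G1(0) + G2(0) = 1/2 + 10/9 = 0.5 + 1.1111 = 1.6111.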